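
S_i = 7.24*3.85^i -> [7.24, 27.87, 107.31, 413.16, 1590.68]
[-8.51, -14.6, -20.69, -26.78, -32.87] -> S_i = -8.51 + -6.09*i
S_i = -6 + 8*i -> [-6, 2, 10, 18, 26]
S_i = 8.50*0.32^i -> [8.5, 2.72, 0.87, 0.28, 0.09]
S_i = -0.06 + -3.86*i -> [-0.06, -3.92, -7.78, -11.64, -15.5]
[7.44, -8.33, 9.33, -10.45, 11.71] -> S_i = 7.44*(-1.12)^i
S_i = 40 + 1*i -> [40, 41, 42, 43, 44]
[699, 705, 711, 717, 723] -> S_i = 699 + 6*i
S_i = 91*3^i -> [91, 273, 819, 2457, 7371]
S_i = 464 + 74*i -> [464, 538, 612, 686, 760]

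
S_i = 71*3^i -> [71, 213, 639, 1917, 5751]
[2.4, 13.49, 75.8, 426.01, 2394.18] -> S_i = 2.40*5.62^i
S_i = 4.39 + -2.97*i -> [4.39, 1.42, -1.55, -4.52, -7.49]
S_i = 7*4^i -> [7, 28, 112, 448, 1792]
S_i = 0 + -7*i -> [0, -7, -14, -21, -28]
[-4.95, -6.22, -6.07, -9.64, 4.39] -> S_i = Random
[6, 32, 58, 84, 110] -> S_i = 6 + 26*i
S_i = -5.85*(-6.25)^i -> [-5.85, 36.56, -228.52, 1428.22, -8926.39]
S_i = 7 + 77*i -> [7, 84, 161, 238, 315]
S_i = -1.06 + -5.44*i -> [-1.06, -6.5, -11.94, -17.38, -22.82]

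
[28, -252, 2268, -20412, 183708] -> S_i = 28*-9^i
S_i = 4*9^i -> [4, 36, 324, 2916, 26244]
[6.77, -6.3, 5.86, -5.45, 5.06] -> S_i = 6.77*(-0.93)^i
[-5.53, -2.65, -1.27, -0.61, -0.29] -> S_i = -5.53*0.48^i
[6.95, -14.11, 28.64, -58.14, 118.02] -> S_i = 6.95*(-2.03)^i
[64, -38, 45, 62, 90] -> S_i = Random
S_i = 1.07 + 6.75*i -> [1.07, 7.82, 14.57, 21.32, 28.07]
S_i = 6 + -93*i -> [6, -87, -180, -273, -366]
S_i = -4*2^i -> [-4, -8, -16, -32, -64]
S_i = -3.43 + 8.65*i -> [-3.43, 5.22, 13.87, 22.52, 31.17]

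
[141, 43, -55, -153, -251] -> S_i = 141 + -98*i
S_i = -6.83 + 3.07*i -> [-6.83, -3.76, -0.69, 2.38, 5.45]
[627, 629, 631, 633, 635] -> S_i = 627 + 2*i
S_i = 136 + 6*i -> [136, 142, 148, 154, 160]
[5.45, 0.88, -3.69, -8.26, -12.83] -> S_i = 5.45 + -4.57*i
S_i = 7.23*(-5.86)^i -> [7.23, -42.37, 248.28, -1454.89, 8525.67]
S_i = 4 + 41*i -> [4, 45, 86, 127, 168]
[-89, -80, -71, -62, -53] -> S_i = -89 + 9*i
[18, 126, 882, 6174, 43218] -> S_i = 18*7^i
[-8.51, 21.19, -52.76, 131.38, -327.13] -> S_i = -8.51*(-2.49)^i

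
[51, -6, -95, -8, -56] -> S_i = Random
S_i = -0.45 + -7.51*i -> [-0.45, -7.96, -15.47, -22.98, -30.49]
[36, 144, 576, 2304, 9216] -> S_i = 36*4^i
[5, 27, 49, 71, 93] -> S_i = 5 + 22*i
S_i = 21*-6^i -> [21, -126, 756, -4536, 27216]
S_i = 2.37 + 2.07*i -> [2.37, 4.44, 6.51, 8.58, 10.65]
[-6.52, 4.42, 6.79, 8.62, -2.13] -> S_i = Random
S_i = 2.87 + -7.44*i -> [2.87, -4.57, -12.01, -19.45, -26.89]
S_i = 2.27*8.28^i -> [2.27, 18.8, 155.63, 1288.6, 10669.58]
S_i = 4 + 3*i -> [4, 7, 10, 13, 16]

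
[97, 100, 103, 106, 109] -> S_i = 97 + 3*i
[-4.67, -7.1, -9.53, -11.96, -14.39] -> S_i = -4.67 + -2.43*i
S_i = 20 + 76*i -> [20, 96, 172, 248, 324]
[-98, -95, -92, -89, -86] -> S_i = -98 + 3*i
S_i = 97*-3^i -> [97, -291, 873, -2619, 7857]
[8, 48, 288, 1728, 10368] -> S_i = 8*6^i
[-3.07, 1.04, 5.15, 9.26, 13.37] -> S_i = -3.07 + 4.11*i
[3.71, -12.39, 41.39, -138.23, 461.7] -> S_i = 3.71*(-3.34)^i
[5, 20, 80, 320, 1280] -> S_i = 5*4^i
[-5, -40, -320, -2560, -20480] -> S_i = -5*8^i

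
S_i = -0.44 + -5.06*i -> [-0.44, -5.5, -10.56, -15.62, -20.68]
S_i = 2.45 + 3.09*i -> [2.45, 5.54, 8.63, 11.72, 14.81]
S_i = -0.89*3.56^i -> [-0.89, -3.17, -11.28, -40.16, -142.95]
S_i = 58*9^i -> [58, 522, 4698, 42282, 380538]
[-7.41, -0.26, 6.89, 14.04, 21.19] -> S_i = -7.41 + 7.15*i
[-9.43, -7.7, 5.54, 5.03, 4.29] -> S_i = Random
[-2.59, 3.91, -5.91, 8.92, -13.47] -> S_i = -2.59*(-1.51)^i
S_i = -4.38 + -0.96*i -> [-4.38, -5.34, -6.3, -7.26, -8.22]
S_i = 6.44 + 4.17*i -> [6.44, 10.61, 14.78, 18.95, 23.12]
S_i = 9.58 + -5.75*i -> [9.58, 3.83, -1.92, -7.67, -13.42]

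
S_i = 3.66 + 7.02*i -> [3.66, 10.68, 17.7, 24.72, 31.74]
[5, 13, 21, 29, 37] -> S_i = 5 + 8*i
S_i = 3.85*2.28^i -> [3.85, 8.78, 20.01, 45.63, 104.04]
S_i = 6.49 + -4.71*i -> [6.49, 1.78, -2.93, -7.64, -12.35]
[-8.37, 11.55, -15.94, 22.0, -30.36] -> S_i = -8.37*(-1.38)^i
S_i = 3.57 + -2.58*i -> [3.57, 0.99, -1.59, -4.17, -6.75]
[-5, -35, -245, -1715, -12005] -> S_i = -5*7^i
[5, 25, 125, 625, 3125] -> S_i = 5*5^i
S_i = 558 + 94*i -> [558, 652, 746, 840, 934]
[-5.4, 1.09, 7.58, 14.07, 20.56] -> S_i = -5.40 + 6.49*i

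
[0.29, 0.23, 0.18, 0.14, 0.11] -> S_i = 0.29*0.79^i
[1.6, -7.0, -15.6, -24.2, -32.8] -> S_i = 1.60 + -8.60*i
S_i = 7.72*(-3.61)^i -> [7.72, -27.87, 100.61, -363.19, 1311.13]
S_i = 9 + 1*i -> [9, 10, 11, 12, 13]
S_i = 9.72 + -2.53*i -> [9.72, 7.19, 4.66, 2.13, -0.4]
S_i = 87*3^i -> [87, 261, 783, 2349, 7047]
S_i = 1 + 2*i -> [1, 3, 5, 7, 9]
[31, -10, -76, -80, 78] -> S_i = Random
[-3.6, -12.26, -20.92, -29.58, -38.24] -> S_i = -3.60 + -8.66*i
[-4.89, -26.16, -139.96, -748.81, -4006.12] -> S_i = -4.89*5.35^i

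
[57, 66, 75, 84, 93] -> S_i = 57 + 9*i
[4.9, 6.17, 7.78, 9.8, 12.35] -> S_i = 4.90*1.26^i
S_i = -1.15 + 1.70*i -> [-1.15, 0.55, 2.25, 3.95, 5.65]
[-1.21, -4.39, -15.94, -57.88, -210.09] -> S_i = -1.21*3.63^i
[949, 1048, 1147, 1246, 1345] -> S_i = 949 + 99*i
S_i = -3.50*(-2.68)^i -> [-3.5, 9.38, -25.14, 67.37, -180.55]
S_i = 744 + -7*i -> [744, 737, 730, 723, 716]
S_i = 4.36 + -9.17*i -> [4.36, -4.81, -13.98, -23.15, -32.32]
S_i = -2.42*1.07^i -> [-2.42, -2.59, -2.77, -2.96, -3.17]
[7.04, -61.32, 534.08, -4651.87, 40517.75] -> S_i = 7.04*(-8.71)^i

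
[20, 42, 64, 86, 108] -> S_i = 20 + 22*i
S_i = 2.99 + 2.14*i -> [2.99, 5.13, 7.27, 9.41, 11.55]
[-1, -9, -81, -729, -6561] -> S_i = -1*9^i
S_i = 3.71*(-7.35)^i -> [3.71, -27.27, 200.42, -1473.11, 10827.38]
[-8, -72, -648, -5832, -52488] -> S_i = -8*9^i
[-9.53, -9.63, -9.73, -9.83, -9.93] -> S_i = -9.53 + -0.10*i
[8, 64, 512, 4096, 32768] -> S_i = 8*8^i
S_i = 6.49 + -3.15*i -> [6.49, 3.34, 0.19, -2.96, -6.11]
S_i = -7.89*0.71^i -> [-7.89, -5.6, -3.98, -2.82, -2.0]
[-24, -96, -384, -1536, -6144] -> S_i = -24*4^i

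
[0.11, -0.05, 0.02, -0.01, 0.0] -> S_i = 0.11*(-0.41)^i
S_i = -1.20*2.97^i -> [-1.2, -3.56, -10.59, -31.44, -93.37]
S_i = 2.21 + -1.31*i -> [2.21, 0.9, -0.41, -1.72, -3.03]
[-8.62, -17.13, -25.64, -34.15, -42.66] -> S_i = -8.62 + -8.51*i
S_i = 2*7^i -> [2, 14, 98, 686, 4802]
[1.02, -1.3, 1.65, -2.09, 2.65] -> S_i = 1.02*(-1.27)^i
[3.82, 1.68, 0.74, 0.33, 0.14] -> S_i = 3.82*0.44^i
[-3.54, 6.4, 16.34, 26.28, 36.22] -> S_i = -3.54 + 9.94*i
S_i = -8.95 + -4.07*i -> [-8.95, -13.02, -17.09, -21.16, -25.23]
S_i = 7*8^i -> [7, 56, 448, 3584, 28672]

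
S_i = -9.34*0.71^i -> [-9.34, -6.63, -4.71, -3.34, -2.37]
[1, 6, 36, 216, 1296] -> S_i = 1*6^i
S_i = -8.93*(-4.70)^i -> [-8.93, 41.97, -197.26, 927.14, -4357.56]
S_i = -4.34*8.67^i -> [-4.34, -37.63, -326.23, -2828.44, -24522.58]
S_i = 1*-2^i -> [1, -2, 4, -8, 16]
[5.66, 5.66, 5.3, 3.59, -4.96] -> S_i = Random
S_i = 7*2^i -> [7, 14, 28, 56, 112]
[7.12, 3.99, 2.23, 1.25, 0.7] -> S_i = 7.12*0.56^i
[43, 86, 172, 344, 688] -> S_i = 43*2^i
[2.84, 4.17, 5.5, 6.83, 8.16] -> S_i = 2.84 + 1.33*i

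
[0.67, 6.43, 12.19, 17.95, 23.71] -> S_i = 0.67 + 5.76*i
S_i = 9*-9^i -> [9, -81, 729, -6561, 59049]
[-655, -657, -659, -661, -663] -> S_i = -655 + -2*i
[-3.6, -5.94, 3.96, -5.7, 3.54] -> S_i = Random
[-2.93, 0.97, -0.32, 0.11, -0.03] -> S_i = -2.93*(-0.33)^i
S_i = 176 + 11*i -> [176, 187, 198, 209, 220]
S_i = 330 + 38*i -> [330, 368, 406, 444, 482]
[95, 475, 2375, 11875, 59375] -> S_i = 95*5^i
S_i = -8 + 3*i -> [-8, -5, -2, 1, 4]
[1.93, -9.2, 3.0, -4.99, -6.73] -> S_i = Random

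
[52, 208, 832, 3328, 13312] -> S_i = 52*4^i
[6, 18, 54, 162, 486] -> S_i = 6*3^i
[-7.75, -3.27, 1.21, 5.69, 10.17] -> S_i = -7.75 + 4.48*i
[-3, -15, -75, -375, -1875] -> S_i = -3*5^i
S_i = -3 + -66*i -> [-3, -69, -135, -201, -267]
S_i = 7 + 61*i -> [7, 68, 129, 190, 251]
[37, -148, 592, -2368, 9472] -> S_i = 37*-4^i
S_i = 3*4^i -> [3, 12, 48, 192, 768]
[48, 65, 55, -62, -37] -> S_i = Random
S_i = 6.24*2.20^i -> [6.24, 13.73, 30.2, 66.44, 146.18]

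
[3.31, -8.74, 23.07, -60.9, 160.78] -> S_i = 3.31*(-2.64)^i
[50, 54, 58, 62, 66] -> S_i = 50 + 4*i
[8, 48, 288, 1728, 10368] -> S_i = 8*6^i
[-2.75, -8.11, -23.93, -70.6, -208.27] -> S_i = -2.75*2.95^i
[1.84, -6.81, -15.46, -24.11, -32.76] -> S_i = 1.84 + -8.65*i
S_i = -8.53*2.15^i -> [-8.53, -18.34, -39.43, -84.77, -182.26]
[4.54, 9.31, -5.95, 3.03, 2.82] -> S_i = Random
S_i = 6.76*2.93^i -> [6.76, 19.81, 58.03, 170.04, 498.22]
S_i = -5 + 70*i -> [-5, 65, 135, 205, 275]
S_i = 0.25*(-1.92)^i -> [0.25, -0.48, 0.92, -1.77, 3.4]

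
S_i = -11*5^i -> [-11, -55, -275, -1375, -6875]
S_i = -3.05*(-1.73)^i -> [-3.05, 5.28, -9.13, 15.79, -27.32]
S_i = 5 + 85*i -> [5, 90, 175, 260, 345]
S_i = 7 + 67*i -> [7, 74, 141, 208, 275]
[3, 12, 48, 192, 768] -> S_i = 3*4^i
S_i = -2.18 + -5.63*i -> [-2.18, -7.81, -13.44, -19.07, -24.7]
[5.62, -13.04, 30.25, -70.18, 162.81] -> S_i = 5.62*(-2.32)^i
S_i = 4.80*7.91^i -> [4.8, 37.97, 300.33, 2375.59, 18790.88]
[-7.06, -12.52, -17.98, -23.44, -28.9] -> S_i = -7.06 + -5.46*i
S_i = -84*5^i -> [-84, -420, -2100, -10500, -52500]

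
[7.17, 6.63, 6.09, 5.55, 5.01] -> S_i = 7.17 + -0.54*i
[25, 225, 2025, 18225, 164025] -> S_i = 25*9^i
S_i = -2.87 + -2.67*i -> [-2.87, -5.54, -8.21, -10.88, -13.55]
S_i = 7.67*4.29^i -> [7.67, 32.9, 141.16, 605.57, 2597.91]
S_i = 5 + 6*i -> [5, 11, 17, 23, 29]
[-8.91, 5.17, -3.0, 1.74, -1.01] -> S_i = -8.91*(-0.58)^i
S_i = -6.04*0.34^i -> [-6.04, -2.05, -0.7, -0.24, -0.08]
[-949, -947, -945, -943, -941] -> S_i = -949 + 2*i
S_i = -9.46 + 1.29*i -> [-9.46, -8.17, -6.88, -5.59, -4.3]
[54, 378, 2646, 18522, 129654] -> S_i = 54*7^i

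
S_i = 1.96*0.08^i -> [1.96, 0.16, 0.01, 0.0, 0.0]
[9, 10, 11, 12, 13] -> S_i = 9 + 1*i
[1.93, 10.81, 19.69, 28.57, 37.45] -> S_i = 1.93 + 8.88*i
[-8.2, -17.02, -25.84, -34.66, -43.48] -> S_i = -8.20 + -8.82*i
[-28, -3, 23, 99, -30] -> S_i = Random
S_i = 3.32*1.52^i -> [3.32, 5.05, 7.67, 11.66, 17.72]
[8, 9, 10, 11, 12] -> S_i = 8 + 1*i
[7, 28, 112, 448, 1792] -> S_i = 7*4^i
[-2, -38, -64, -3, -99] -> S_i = Random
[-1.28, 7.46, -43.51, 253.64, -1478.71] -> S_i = -1.28*(-5.83)^i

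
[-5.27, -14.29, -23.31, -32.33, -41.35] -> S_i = -5.27 + -9.02*i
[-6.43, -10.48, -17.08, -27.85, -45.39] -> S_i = -6.43*1.63^i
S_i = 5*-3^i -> [5, -15, 45, -135, 405]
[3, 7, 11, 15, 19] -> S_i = 3 + 4*i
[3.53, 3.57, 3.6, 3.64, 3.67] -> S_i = 3.53*1.01^i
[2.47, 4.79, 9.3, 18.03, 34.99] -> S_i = 2.47*1.94^i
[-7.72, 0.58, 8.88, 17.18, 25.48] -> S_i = -7.72 + 8.30*i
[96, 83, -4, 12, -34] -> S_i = Random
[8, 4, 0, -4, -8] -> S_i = 8 + -4*i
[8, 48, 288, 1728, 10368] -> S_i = 8*6^i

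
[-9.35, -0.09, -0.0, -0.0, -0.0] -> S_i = -9.35*0.01^i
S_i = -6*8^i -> [-6, -48, -384, -3072, -24576]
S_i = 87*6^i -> [87, 522, 3132, 18792, 112752]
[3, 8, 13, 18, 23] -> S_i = 3 + 5*i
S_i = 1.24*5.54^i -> [1.24, 6.87, 38.06, 210.84, 1168.05]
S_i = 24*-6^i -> [24, -144, 864, -5184, 31104]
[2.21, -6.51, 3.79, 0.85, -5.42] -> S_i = Random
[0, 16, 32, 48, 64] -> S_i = 0 + 16*i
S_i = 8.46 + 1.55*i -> [8.46, 10.01, 11.56, 13.11, 14.66]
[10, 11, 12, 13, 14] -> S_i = 10 + 1*i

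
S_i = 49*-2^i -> [49, -98, 196, -392, 784]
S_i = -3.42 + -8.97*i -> [-3.42, -12.39, -21.36, -30.33, -39.3]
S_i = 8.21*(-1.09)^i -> [8.21, -8.95, 9.75, -10.63, 11.59]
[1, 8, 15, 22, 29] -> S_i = 1 + 7*i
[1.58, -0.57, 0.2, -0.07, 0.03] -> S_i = 1.58*(-0.36)^i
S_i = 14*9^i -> [14, 126, 1134, 10206, 91854]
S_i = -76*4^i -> [-76, -304, -1216, -4864, -19456]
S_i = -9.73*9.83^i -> [-9.73, -95.65, -940.2, -9242.16, -90850.41]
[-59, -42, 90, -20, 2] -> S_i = Random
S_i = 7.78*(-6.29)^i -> [7.78, -48.94, 307.81, -1936.12, 12178.17]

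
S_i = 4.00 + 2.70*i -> [4.0, 6.7, 9.4, 12.1, 14.8]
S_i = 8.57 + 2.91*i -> [8.57, 11.48, 14.39, 17.3, 20.21]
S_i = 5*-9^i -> [5, -45, 405, -3645, 32805]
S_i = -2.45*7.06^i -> [-2.45, -17.3, -122.12, -862.14, -6086.74]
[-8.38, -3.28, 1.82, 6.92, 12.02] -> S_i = -8.38 + 5.10*i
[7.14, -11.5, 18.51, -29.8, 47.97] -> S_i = 7.14*(-1.61)^i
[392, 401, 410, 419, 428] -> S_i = 392 + 9*i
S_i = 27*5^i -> [27, 135, 675, 3375, 16875]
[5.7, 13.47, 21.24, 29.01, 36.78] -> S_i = 5.70 + 7.77*i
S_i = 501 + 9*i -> [501, 510, 519, 528, 537]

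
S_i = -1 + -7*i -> [-1, -8, -15, -22, -29]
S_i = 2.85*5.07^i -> [2.85, 14.45, 73.26, 371.42, 1883.11]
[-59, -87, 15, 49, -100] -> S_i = Random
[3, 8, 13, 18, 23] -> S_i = 3 + 5*i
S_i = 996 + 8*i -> [996, 1004, 1012, 1020, 1028]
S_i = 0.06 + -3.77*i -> [0.06, -3.71, -7.48, -11.25, -15.02]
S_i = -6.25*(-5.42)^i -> [-6.25, 33.88, -183.6, 995.13, -5393.58]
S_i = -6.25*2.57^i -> [-6.25, -16.06, -41.28, -106.09, -272.65]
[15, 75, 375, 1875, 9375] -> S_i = 15*5^i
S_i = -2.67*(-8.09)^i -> [-2.67, 21.6, -174.75, 1413.7, -11436.82]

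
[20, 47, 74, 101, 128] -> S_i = 20 + 27*i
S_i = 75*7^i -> [75, 525, 3675, 25725, 180075]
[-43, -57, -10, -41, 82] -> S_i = Random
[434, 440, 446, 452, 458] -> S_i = 434 + 6*i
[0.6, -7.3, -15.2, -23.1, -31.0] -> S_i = 0.60 + -7.90*i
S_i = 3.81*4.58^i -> [3.81, 17.45, 79.92, 366.03, 1676.44]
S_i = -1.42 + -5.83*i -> [-1.42, -7.25, -13.08, -18.91, -24.74]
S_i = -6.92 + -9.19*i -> [-6.92, -16.11, -25.3, -34.49, -43.68]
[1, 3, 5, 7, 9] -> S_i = 1 + 2*i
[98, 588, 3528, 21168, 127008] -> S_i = 98*6^i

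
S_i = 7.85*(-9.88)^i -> [7.85, -77.56, 766.27, -7570.78, 74799.28]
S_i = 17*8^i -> [17, 136, 1088, 8704, 69632]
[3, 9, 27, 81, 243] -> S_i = 3*3^i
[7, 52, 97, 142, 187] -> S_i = 7 + 45*i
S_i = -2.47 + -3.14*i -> [-2.47, -5.61, -8.75, -11.89, -15.03]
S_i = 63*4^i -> [63, 252, 1008, 4032, 16128]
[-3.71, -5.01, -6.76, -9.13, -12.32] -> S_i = -3.71*1.35^i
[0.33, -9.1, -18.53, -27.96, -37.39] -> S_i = 0.33 + -9.43*i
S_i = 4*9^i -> [4, 36, 324, 2916, 26244]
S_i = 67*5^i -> [67, 335, 1675, 8375, 41875]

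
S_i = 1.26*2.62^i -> [1.26, 3.3, 8.65, 22.66, 59.37]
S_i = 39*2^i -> [39, 78, 156, 312, 624]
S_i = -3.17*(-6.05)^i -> [-3.17, 19.18, -116.03, 701.98, -4246.99]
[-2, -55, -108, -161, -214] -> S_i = -2 + -53*i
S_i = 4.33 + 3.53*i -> [4.33, 7.86, 11.39, 14.92, 18.45]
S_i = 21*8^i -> [21, 168, 1344, 10752, 86016]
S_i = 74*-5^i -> [74, -370, 1850, -9250, 46250]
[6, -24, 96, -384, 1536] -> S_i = 6*-4^i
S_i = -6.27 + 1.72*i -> [-6.27, -4.55, -2.83, -1.11, 0.61]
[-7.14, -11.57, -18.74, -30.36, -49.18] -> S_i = -7.14*1.62^i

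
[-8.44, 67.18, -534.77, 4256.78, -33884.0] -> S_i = -8.44*(-7.96)^i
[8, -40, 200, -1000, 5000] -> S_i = 8*-5^i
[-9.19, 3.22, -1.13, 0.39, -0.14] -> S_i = -9.19*(-0.35)^i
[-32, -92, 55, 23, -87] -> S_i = Random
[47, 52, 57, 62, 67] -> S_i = 47 + 5*i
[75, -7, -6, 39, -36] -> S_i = Random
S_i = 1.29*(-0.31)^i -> [1.29, -0.4, 0.12, -0.04, 0.01]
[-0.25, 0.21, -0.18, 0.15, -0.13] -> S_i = -0.25*(-0.85)^i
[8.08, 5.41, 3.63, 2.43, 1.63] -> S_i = 8.08*0.67^i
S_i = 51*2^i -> [51, 102, 204, 408, 816]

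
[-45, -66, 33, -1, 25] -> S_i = Random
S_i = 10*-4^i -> [10, -40, 160, -640, 2560]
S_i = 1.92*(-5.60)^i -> [1.92, -10.75, 60.21, -337.18, 1888.22]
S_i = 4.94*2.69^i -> [4.94, 13.29, 35.75, 96.16, 258.66]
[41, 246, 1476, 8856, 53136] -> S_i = 41*6^i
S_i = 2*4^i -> [2, 8, 32, 128, 512]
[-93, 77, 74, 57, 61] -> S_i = Random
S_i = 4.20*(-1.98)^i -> [4.2, -8.32, 16.47, -32.6, 64.55]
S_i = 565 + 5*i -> [565, 570, 575, 580, 585]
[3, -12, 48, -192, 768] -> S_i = 3*-4^i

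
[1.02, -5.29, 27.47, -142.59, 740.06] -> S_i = 1.02*(-5.19)^i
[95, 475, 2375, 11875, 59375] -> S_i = 95*5^i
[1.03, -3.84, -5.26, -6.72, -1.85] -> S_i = Random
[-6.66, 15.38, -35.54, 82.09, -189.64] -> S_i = -6.66*(-2.31)^i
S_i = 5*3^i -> [5, 15, 45, 135, 405]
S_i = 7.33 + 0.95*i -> [7.33, 8.28, 9.23, 10.18, 11.13]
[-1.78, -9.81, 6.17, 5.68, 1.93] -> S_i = Random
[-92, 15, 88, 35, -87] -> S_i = Random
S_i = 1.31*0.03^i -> [1.31, 0.04, 0.0, 0.0, 0.0]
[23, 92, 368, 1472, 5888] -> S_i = 23*4^i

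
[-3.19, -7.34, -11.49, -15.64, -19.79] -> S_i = -3.19 + -4.15*i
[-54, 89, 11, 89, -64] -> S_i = Random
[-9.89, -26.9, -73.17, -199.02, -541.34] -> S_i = -9.89*2.72^i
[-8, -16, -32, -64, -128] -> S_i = -8*2^i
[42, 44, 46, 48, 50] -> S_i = 42 + 2*i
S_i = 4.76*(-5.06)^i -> [4.76, -24.09, 121.87, -616.68, 3120.39]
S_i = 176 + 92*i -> [176, 268, 360, 452, 544]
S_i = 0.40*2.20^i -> [0.4, 0.88, 1.94, 4.26, 9.37]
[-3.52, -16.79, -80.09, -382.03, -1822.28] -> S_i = -3.52*4.77^i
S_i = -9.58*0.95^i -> [-9.58, -9.1, -8.65, -8.21, -7.8]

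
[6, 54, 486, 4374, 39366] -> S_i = 6*9^i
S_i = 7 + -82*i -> [7, -75, -157, -239, -321]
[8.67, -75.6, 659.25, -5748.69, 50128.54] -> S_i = 8.67*(-8.72)^i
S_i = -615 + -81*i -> [-615, -696, -777, -858, -939]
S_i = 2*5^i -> [2, 10, 50, 250, 1250]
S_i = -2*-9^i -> [-2, 18, -162, 1458, -13122]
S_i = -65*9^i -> [-65, -585, -5265, -47385, -426465]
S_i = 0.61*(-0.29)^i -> [0.61, -0.18, 0.05, -0.01, 0.0]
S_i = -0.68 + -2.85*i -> [-0.68, -3.53, -6.38, -9.23, -12.08]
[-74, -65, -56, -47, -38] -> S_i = -74 + 9*i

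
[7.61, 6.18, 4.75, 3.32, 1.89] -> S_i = 7.61 + -1.43*i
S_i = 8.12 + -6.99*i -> [8.12, 1.13, -5.86, -12.85, -19.84]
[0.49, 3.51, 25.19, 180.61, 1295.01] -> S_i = 0.49*7.17^i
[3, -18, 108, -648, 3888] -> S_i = 3*-6^i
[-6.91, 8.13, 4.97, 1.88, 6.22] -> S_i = Random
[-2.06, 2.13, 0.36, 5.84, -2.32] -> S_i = Random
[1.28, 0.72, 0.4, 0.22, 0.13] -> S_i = 1.28*0.56^i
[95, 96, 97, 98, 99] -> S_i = 95 + 1*i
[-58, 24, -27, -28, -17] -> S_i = Random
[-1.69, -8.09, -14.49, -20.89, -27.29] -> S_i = -1.69 + -6.40*i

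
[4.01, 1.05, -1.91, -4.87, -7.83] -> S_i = 4.01 + -2.96*i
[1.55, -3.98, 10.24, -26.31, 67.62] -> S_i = 1.55*(-2.57)^i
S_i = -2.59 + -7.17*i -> [-2.59, -9.76, -16.93, -24.1, -31.27]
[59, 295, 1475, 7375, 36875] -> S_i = 59*5^i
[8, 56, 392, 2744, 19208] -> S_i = 8*7^i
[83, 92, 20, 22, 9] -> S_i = Random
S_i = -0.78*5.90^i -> [-0.78, -4.6, -27.15, -160.2, -945.15]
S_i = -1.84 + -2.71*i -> [-1.84, -4.55, -7.26, -9.97, -12.68]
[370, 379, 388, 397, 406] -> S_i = 370 + 9*i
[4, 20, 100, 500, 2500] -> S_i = 4*5^i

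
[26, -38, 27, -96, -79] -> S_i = Random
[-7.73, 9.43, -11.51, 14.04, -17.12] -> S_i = -7.73*(-1.22)^i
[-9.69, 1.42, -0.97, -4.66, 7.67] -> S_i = Random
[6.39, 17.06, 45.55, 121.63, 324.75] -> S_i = 6.39*2.67^i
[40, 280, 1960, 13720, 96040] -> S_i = 40*7^i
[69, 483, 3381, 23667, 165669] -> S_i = 69*7^i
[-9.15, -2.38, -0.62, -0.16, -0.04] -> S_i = -9.15*0.26^i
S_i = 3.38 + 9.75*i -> [3.38, 13.13, 22.88, 32.63, 42.38]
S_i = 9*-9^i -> [9, -81, 729, -6561, 59049]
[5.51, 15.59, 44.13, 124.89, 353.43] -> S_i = 5.51*2.83^i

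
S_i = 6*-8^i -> [6, -48, 384, -3072, 24576]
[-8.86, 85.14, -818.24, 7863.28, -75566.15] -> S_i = -8.86*(-9.61)^i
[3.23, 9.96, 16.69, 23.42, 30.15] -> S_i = 3.23 + 6.73*i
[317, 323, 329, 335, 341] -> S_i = 317 + 6*i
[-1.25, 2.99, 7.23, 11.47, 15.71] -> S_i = -1.25 + 4.24*i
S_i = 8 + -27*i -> [8, -19, -46, -73, -100]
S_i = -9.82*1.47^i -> [-9.82, -14.44, -21.22, -31.19, -45.85]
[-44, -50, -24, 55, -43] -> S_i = Random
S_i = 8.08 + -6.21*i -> [8.08, 1.87, -4.34, -10.55, -16.76]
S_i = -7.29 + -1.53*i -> [-7.29, -8.82, -10.35, -11.88, -13.41]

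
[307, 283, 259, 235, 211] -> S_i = 307 + -24*i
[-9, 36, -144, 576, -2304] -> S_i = -9*-4^i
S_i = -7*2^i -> [-7, -14, -28, -56, -112]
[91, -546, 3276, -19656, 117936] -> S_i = 91*-6^i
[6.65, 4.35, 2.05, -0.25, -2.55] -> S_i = 6.65 + -2.30*i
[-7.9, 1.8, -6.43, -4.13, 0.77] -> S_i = Random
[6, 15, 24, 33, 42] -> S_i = 6 + 9*i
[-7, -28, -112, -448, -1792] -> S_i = -7*4^i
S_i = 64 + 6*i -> [64, 70, 76, 82, 88]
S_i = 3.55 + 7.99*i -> [3.55, 11.54, 19.53, 27.52, 35.51]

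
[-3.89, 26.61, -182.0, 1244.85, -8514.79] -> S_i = -3.89*(-6.84)^i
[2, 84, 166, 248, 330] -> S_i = 2 + 82*i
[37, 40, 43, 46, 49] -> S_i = 37 + 3*i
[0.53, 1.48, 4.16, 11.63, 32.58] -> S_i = 0.53*2.80^i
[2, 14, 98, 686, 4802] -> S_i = 2*7^i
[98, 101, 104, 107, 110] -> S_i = 98 + 3*i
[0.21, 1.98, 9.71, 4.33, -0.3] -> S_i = Random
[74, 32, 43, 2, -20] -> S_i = Random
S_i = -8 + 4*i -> [-8, -4, 0, 4, 8]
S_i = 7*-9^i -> [7, -63, 567, -5103, 45927]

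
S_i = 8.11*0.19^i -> [8.11, 1.54, 0.29, 0.06, 0.01]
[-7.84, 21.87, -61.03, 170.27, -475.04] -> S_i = -7.84*(-2.79)^i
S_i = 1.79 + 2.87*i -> [1.79, 4.66, 7.53, 10.4, 13.27]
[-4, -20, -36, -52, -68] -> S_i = -4 + -16*i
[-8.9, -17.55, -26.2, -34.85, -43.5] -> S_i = -8.90 + -8.65*i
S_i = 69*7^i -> [69, 483, 3381, 23667, 165669]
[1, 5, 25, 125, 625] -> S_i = 1*5^i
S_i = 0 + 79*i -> [0, 79, 158, 237, 316]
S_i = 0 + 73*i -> [0, 73, 146, 219, 292]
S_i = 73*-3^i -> [73, -219, 657, -1971, 5913]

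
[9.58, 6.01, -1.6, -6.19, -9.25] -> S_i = Random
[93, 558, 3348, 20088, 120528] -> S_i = 93*6^i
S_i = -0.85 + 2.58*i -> [-0.85, 1.73, 4.31, 6.89, 9.47]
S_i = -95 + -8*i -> [-95, -103, -111, -119, -127]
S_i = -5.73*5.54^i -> [-5.73, -31.74, -175.86, -974.28, -5397.51]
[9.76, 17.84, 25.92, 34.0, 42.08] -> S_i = 9.76 + 8.08*i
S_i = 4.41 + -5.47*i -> [4.41, -1.06, -6.53, -12.0, -17.47]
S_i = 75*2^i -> [75, 150, 300, 600, 1200]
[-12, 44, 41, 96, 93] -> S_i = Random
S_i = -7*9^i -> [-7, -63, -567, -5103, -45927]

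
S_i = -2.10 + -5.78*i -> [-2.1, -7.88, -13.66, -19.44, -25.22]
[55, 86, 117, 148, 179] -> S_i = 55 + 31*i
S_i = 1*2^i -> [1, 2, 4, 8, 16]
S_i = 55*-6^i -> [55, -330, 1980, -11880, 71280]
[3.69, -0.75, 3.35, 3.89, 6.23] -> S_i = Random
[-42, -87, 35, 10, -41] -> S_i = Random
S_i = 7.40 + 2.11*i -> [7.4, 9.51, 11.62, 13.73, 15.84]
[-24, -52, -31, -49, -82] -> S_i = Random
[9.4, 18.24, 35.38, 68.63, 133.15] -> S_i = 9.40*1.94^i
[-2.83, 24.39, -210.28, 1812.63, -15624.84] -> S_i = -2.83*(-8.62)^i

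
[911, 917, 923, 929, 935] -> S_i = 911 + 6*i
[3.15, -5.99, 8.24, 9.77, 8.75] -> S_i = Random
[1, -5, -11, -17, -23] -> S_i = 1 + -6*i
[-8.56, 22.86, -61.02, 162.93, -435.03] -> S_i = -8.56*(-2.67)^i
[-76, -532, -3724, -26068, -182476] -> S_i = -76*7^i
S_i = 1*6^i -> [1, 6, 36, 216, 1296]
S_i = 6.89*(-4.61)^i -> [6.89, -31.76, 146.43, -675.03, 3111.88]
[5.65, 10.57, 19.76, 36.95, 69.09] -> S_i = 5.65*1.87^i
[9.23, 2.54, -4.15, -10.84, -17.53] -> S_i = 9.23 + -6.69*i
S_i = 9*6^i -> [9, 54, 324, 1944, 11664]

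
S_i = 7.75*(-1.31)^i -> [7.75, -10.15, 13.3, -17.42, 22.82]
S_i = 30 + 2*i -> [30, 32, 34, 36, 38]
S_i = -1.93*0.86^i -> [-1.93, -1.66, -1.43, -1.23, -1.06]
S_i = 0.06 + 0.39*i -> [0.06, 0.45, 0.84, 1.23, 1.62]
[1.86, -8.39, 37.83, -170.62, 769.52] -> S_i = 1.86*(-4.51)^i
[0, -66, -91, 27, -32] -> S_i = Random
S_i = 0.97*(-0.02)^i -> [0.97, -0.02, 0.0, -0.0, 0.0]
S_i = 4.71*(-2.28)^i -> [4.71, -10.74, 24.48, -55.82, 127.28]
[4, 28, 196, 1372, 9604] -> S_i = 4*7^i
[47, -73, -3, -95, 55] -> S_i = Random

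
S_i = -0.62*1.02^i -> [-0.62, -0.63, -0.65, -0.66, -0.67]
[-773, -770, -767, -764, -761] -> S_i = -773 + 3*i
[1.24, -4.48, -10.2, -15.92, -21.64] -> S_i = 1.24 + -5.72*i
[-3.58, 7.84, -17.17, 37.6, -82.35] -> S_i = -3.58*(-2.19)^i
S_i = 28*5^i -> [28, 140, 700, 3500, 17500]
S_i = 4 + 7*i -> [4, 11, 18, 25, 32]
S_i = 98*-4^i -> [98, -392, 1568, -6272, 25088]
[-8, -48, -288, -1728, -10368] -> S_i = -8*6^i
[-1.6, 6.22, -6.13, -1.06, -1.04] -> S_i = Random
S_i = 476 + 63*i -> [476, 539, 602, 665, 728]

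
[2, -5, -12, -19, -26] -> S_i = 2 + -7*i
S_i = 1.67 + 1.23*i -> [1.67, 2.9, 4.13, 5.36, 6.59]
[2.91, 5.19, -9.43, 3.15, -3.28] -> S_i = Random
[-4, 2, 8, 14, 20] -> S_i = -4 + 6*i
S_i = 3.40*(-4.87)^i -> [3.4, -16.56, 80.64, -392.7, 1912.47]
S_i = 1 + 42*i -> [1, 43, 85, 127, 169]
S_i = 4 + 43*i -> [4, 47, 90, 133, 176]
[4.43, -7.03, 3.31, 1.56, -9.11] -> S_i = Random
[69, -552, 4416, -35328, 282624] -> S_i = 69*-8^i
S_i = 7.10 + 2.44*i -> [7.1, 9.54, 11.98, 14.42, 16.86]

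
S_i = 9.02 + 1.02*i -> [9.02, 10.04, 11.06, 12.08, 13.1]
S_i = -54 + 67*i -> [-54, 13, 80, 147, 214]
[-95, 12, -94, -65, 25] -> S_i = Random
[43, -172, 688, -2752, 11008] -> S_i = 43*-4^i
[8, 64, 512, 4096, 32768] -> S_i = 8*8^i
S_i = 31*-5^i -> [31, -155, 775, -3875, 19375]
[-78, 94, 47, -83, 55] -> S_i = Random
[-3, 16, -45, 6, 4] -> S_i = Random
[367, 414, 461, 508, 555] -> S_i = 367 + 47*i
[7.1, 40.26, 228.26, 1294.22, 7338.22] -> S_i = 7.10*5.67^i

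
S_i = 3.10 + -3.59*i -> [3.1, -0.49, -4.08, -7.67, -11.26]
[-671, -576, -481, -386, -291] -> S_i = -671 + 95*i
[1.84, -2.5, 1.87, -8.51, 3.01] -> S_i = Random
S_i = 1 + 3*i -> [1, 4, 7, 10, 13]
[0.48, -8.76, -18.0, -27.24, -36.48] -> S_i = 0.48 + -9.24*i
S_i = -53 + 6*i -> [-53, -47, -41, -35, -29]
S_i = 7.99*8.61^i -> [7.99, 68.79, 592.32, 5099.84, 43909.59]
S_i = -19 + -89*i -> [-19, -108, -197, -286, -375]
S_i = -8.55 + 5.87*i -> [-8.55, -2.68, 3.19, 9.06, 14.93]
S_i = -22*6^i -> [-22, -132, -792, -4752, -28512]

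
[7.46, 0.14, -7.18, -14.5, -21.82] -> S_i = 7.46 + -7.32*i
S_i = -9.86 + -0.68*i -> [-9.86, -10.54, -11.22, -11.9, -12.58]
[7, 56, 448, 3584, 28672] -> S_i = 7*8^i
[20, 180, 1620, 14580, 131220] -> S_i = 20*9^i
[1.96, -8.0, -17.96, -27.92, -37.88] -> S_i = 1.96 + -9.96*i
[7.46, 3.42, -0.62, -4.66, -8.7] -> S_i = 7.46 + -4.04*i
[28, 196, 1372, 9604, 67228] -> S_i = 28*7^i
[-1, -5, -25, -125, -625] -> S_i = -1*5^i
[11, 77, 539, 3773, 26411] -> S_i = 11*7^i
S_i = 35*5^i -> [35, 175, 875, 4375, 21875]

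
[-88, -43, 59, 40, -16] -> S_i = Random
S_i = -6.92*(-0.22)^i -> [-6.92, 1.52, -0.33, 0.07, -0.02]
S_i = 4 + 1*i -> [4, 5, 6, 7, 8]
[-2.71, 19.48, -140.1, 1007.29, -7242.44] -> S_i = -2.71*(-7.19)^i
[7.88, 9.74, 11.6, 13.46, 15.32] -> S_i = 7.88 + 1.86*i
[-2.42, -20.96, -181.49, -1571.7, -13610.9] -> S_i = -2.42*8.66^i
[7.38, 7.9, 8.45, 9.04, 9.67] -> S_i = 7.38*1.07^i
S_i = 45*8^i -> [45, 360, 2880, 23040, 184320]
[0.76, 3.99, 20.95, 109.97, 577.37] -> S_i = 0.76*5.25^i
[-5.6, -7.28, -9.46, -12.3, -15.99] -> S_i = -5.60*1.30^i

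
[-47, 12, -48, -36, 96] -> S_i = Random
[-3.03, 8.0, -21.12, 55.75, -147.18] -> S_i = -3.03*(-2.64)^i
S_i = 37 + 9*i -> [37, 46, 55, 64, 73]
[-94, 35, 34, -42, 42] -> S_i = Random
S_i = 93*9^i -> [93, 837, 7533, 67797, 610173]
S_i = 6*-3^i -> [6, -18, 54, -162, 486]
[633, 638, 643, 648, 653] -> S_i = 633 + 5*i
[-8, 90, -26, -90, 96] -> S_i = Random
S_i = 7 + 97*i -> [7, 104, 201, 298, 395]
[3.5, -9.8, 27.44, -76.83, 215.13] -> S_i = 3.50*(-2.80)^i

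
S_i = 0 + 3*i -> [0, 3, 6, 9, 12]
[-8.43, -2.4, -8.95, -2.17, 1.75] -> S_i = Random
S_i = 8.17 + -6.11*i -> [8.17, 2.06, -4.05, -10.16, -16.27]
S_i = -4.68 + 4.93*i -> [-4.68, 0.25, 5.18, 10.11, 15.04]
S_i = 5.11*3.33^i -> [5.11, 17.02, 56.66, 188.69, 628.34]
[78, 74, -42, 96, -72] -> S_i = Random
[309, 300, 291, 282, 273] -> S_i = 309 + -9*i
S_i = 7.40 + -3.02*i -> [7.4, 4.38, 1.36, -1.66, -4.68]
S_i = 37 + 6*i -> [37, 43, 49, 55, 61]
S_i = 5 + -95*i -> [5, -90, -185, -280, -375]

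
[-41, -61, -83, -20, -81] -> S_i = Random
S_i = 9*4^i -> [9, 36, 144, 576, 2304]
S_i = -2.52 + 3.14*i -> [-2.52, 0.62, 3.76, 6.9, 10.04]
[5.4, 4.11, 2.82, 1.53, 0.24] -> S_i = 5.40 + -1.29*i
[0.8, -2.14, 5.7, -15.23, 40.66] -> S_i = 0.80*(-2.67)^i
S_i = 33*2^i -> [33, 66, 132, 264, 528]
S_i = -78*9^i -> [-78, -702, -6318, -56862, -511758]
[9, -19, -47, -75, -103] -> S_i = 9 + -28*i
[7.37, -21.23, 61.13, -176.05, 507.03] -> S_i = 7.37*(-2.88)^i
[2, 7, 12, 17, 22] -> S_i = 2 + 5*i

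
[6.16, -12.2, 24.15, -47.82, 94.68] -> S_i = 6.16*(-1.98)^i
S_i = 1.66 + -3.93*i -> [1.66, -2.27, -6.2, -10.13, -14.06]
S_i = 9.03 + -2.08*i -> [9.03, 6.95, 4.87, 2.79, 0.71]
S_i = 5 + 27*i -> [5, 32, 59, 86, 113]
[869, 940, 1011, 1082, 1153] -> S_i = 869 + 71*i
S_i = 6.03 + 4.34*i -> [6.03, 10.37, 14.71, 19.05, 23.39]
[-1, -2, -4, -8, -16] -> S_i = -1*2^i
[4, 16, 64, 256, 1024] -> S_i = 4*4^i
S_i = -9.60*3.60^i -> [-9.6, -34.56, -124.42, -447.9, -1612.43]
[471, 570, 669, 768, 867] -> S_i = 471 + 99*i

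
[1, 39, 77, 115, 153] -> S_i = 1 + 38*i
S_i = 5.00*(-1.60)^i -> [5.0, -8.0, 12.8, -20.48, 32.77]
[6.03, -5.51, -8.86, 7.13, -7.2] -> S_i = Random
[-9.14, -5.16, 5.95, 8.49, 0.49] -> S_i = Random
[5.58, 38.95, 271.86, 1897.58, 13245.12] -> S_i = 5.58*6.98^i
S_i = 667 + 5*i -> [667, 672, 677, 682, 687]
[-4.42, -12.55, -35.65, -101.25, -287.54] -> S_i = -4.42*2.84^i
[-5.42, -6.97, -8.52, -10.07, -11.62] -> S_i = -5.42 + -1.55*i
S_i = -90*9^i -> [-90, -810, -7290, -65610, -590490]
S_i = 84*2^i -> [84, 168, 336, 672, 1344]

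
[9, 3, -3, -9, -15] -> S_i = 9 + -6*i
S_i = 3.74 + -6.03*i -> [3.74, -2.29, -8.32, -14.35, -20.38]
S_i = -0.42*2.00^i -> [-0.42, -0.84, -1.68, -3.36, -6.72]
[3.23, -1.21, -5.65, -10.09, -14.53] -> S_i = 3.23 + -4.44*i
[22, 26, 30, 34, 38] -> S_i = 22 + 4*i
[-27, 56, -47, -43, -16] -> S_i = Random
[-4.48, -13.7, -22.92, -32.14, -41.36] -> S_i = -4.48 + -9.22*i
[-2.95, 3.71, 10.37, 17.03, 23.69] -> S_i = -2.95 + 6.66*i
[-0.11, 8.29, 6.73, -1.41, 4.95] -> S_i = Random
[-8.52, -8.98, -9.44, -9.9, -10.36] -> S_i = -8.52 + -0.46*i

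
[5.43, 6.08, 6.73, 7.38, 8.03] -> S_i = 5.43 + 0.65*i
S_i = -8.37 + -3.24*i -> [-8.37, -11.61, -14.85, -18.09, -21.33]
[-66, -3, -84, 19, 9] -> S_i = Random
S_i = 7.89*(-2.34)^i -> [7.89, -18.46, 43.2, -101.09, 236.56]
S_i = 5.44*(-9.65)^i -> [5.44, -52.5, 506.59, -4888.56, 47174.59]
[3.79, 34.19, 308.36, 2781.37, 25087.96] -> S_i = 3.79*9.02^i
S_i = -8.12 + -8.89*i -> [-8.12, -17.01, -25.9, -34.79, -43.68]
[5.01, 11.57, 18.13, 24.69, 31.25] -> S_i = 5.01 + 6.56*i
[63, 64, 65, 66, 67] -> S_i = 63 + 1*i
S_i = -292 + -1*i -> [-292, -293, -294, -295, -296]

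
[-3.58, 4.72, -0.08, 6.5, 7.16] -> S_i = Random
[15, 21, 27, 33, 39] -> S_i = 15 + 6*i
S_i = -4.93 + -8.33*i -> [-4.93, -13.26, -21.59, -29.92, -38.25]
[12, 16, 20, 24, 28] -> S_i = 12 + 4*i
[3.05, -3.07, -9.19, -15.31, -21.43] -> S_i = 3.05 + -6.12*i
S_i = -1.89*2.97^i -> [-1.89, -5.61, -16.67, -49.51, -147.06]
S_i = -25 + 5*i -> [-25, -20, -15, -10, -5]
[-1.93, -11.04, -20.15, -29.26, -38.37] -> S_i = -1.93 + -9.11*i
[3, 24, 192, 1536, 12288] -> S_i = 3*8^i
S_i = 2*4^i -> [2, 8, 32, 128, 512]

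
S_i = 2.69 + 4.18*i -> [2.69, 6.87, 11.05, 15.23, 19.41]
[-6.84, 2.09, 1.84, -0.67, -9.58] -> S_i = Random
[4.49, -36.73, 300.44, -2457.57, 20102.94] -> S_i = 4.49*(-8.18)^i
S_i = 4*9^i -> [4, 36, 324, 2916, 26244]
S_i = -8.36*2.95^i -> [-8.36, -24.66, -72.75, -214.62, -633.13]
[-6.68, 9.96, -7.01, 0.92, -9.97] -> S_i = Random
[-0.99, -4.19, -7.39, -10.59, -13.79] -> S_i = -0.99 + -3.20*i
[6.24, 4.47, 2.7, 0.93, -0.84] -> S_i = 6.24 + -1.77*i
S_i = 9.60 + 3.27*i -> [9.6, 12.87, 16.14, 19.41, 22.68]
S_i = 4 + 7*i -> [4, 11, 18, 25, 32]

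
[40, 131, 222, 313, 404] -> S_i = 40 + 91*i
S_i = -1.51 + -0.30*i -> [-1.51, -1.81, -2.11, -2.41, -2.71]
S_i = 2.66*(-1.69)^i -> [2.66, -4.5, 7.6, -12.84, 21.7]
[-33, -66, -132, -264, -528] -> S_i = -33*2^i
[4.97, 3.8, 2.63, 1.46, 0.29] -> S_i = 4.97 + -1.17*i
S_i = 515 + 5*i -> [515, 520, 525, 530, 535]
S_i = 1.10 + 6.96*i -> [1.1, 8.06, 15.02, 21.98, 28.94]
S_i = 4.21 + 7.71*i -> [4.21, 11.92, 19.63, 27.34, 35.05]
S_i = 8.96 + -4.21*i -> [8.96, 4.75, 0.54, -3.67, -7.88]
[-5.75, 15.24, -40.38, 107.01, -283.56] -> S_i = -5.75*(-2.65)^i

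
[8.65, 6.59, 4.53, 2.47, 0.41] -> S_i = 8.65 + -2.06*i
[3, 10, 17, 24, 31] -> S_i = 3 + 7*i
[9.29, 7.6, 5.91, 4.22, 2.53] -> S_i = 9.29 + -1.69*i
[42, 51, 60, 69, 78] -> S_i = 42 + 9*i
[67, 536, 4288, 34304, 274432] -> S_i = 67*8^i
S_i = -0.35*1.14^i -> [-0.35, -0.4, -0.45, -0.52, -0.59]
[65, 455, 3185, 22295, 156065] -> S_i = 65*7^i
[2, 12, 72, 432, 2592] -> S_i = 2*6^i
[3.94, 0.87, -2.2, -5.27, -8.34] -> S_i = 3.94 + -3.07*i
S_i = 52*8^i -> [52, 416, 3328, 26624, 212992]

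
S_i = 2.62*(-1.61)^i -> [2.62, -4.22, 6.79, -10.93, 17.6]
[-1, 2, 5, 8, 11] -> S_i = -1 + 3*i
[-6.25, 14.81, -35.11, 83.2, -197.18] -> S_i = -6.25*(-2.37)^i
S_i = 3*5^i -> [3, 15, 75, 375, 1875]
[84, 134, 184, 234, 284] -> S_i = 84 + 50*i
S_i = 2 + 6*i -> [2, 8, 14, 20, 26]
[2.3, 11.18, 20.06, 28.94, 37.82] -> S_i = 2.30 + 8.88*i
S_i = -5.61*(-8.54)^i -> [-5.61, 47.91, -409.15, 3494.11, -29839.69]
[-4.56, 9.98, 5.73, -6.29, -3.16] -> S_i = Random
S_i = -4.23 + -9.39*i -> [-4.23, -13.62, -23.01, -32.4, -41.79]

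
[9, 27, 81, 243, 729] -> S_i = 9*3^i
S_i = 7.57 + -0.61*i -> [7.57, 6.96, 6.35, 5.74, 5.13]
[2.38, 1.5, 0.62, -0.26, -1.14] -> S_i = 2.38 + -0.88*i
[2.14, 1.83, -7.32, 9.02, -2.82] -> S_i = Random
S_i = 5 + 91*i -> [5, 96, 187, 278, 369]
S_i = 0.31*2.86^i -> [0.31, 0.89, 2.54, 7.25, 20.74]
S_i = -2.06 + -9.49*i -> [-2.06, -11.55, -21.04, -30.53, -40.02]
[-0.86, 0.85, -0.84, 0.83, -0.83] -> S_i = -0.86*(-0.99)^i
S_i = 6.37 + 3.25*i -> [6.37, 9.62, 12.87, 16.12, 19.37]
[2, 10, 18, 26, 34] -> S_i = 2 + 8*i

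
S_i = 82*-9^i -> [82, -738, 6642, -59778, 538002]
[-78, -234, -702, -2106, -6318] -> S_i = -78*3^i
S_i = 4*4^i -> [4, 16, 64, 256, 1024]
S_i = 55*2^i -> [55, 110, 220, 440, 880]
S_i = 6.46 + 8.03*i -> [6.46, 14.49, 22.52, 30.55, 38.58]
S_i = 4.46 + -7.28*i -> [4.46, -2.82, -10.1, -17.38, -24.66]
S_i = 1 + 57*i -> [1, 58, 115, 172, 229]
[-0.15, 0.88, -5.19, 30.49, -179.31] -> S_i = -0.15*(-5.88)^i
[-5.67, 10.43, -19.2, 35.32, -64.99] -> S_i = -5.67*(-1.84)^i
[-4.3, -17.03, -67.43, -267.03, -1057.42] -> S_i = -4.30*3.96^i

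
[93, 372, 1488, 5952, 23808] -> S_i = 93*4^i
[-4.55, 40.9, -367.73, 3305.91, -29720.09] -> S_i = -4.55*(-8.99)^i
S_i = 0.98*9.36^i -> [0.98, 9.17, 85.86, 803.63, 7521.93]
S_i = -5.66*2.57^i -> [-5.66, -14.55, -37.38, -96.08, -246.92]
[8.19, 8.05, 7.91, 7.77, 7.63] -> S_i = 8.19 + -0.14*i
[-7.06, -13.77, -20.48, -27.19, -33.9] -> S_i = -7.06 + -6.71*i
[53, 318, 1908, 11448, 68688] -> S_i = 53*6^i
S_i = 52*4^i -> [52, 208, 832, 3328, 13312]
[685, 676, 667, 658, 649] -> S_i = 685 + -9*i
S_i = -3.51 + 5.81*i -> [-3.51, 2.3, 8.11, 13.92, 19.73]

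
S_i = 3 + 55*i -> [3, 58, 113, 168, 223]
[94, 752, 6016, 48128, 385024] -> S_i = 94*8^i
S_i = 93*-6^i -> [93, -558, 3348, -20088, 120528]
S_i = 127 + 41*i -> [127, 168, 209, 250, 291]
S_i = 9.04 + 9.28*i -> [9.04, 18.32, 27.6, 36.88, 46.16]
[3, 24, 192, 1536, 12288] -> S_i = 3*8^i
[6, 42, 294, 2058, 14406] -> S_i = 6*7^i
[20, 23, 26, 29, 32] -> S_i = 20 + 3*i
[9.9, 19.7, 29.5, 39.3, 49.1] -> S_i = 9.90 + 9.80*i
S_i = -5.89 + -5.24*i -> [-5.89, -11.13, -16.37, -21.61, -26.85]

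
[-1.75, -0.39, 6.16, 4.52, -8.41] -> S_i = Random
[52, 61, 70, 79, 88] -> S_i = 52 + 9*i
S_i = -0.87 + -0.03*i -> [-0.87, -0.9, -0.93, -0.96, -0.99]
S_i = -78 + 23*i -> [-78, -55, -32, -9, 14]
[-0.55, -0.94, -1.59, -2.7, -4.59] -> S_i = -0.55*1.70^i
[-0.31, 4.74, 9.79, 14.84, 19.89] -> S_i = -0.31 + 5.05*i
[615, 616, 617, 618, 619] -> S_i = 615 + 1*i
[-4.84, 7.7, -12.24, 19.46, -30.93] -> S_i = -4.84*(-1.59)^i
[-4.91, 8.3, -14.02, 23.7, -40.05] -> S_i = -4.91*(-1.69)^i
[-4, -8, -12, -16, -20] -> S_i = -4 + -4*i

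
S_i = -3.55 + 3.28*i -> [-3.55, -0.27, 3.01, 6.29, 9.57]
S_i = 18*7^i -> [18, 126, 882, 6174, 43218]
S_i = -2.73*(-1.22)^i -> [-2.73, 3.33, -4.06, 4.96, -6.05]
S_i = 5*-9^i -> [5, -45, 405, -3645, 32805]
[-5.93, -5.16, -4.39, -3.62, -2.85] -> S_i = -5.93 + 0.77*i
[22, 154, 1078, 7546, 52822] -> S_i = 22*7^i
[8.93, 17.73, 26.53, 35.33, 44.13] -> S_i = 8.93 + 8.80*i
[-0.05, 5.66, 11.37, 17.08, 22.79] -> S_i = -0.05 + 5.71*i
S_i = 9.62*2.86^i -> [9.62, 27.51, 78.69, 225.05, 643.63]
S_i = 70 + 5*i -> [70, 75, 80, 85, 90]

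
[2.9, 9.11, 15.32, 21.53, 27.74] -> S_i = 2.90 + 6.21*i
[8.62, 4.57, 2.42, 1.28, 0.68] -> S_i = 8.62*0.53^i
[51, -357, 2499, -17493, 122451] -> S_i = 51*-7^i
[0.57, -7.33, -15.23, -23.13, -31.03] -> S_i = 0.57 + -7.90*i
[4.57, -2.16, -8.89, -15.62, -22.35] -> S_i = 4.57 + -6.73*i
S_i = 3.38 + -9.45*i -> [3.38, -6.07, -15.52, -24.97, -34.42]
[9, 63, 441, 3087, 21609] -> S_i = 9*7^i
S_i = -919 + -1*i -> [-919, -920, -921, -922, -923]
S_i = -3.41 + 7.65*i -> [-3.41, 4.24, 11.89, 19.54, 27.19]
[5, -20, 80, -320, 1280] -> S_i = 5*-4^i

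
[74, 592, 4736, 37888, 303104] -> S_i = 74*8^i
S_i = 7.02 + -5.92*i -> [7.02, 1.1, -4.82, -10.74, -16.66]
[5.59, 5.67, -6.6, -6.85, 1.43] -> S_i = Random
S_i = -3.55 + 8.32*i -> [-3.55, 4.77, 13.09, 21.41, 29.73]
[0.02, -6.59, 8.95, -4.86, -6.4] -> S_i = Random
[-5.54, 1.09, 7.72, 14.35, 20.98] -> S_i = -5.54 + 6.63*i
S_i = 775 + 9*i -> [775, 784, 793, 802, 811]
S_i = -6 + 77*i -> [-6, 71, 148, 225, 302]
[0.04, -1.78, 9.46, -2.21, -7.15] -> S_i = Random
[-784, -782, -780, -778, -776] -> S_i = -784 + 2*i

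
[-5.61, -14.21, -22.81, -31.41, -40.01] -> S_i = -5.61 + -8.60*i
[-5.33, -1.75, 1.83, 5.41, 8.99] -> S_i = -5.33 + 3.58*i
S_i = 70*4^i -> [70, 280, 1120, 4480, 17920]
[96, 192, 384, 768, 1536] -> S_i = 96*2^i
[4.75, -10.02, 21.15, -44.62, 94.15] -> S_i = 4.75*(-2.11)^i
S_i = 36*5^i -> [36, 180, 900, 4500, 22500]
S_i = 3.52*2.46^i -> [3.52, 8.66, 21.3, 52.4, 128.91]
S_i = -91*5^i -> [-91, -455, -2275, -11375, -56875]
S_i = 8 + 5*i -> [8, 13, 18, 23, 28]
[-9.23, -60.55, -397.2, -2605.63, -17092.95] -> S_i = -9.23*6.56^i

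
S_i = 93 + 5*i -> [93, 98, 103, 108, 113]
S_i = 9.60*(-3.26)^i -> [9.6, -31.3, 102.02, -332.6, 1084.28]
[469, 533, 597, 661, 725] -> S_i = 469 + 64*i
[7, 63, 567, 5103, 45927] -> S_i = 7*9^i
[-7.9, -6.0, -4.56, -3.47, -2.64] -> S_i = -7.90*0.76^i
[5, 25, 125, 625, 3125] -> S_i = 5*5^i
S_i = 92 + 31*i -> [92, 123, 154, 185, 216]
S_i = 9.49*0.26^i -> [9.49, 2.47, 0.64, 0.17, 0.04]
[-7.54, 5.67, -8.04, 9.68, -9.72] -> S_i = Random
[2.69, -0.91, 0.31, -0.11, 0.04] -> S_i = 2.69*(-0.34)^i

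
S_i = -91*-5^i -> [-91, 455, -2275, 11375, -56875]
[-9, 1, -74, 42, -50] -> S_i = Random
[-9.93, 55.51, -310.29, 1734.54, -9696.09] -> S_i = -9.93*(-5.59)^i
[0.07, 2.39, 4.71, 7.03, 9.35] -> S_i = 0.07 + 2.32*i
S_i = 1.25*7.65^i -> [1.25, 9.56, 73.15, 559.62, 4281.1]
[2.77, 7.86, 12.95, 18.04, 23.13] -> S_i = 2.77 + 5.09*i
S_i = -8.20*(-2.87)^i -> [-8.2, 23.53, -67.54, 193.85, -556.34]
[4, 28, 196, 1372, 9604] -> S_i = 4*7^i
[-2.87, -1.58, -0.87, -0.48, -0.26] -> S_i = -2.87*0.55^i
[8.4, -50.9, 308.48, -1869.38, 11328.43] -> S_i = 8.40*(-6.06)^i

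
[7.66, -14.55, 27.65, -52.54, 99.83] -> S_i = 7.66*(-1.90)^i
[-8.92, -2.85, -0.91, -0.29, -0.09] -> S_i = -8.92*0.32^i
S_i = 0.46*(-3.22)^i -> [0.46, -1.48, 4.77, -15.36, 49.45]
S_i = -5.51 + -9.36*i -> [-5.51, -14.87, -24.23, -33.59, -42.95]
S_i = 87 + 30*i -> [87, 117, 147, 177, 207]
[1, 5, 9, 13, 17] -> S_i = 1 + 4*i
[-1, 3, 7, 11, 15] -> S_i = -1 + 4*i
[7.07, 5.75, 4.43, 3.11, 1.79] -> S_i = 7.07 + -1.32*i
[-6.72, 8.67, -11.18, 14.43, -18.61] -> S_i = -6.72*(-1.29)^i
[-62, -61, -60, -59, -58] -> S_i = -62 + 1*i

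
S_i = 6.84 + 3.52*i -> [6.84, 10.36, 13.88, 17.4, 20.92]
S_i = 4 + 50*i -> [4, 54, 104, 154, 204]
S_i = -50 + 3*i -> [-50, -47, -44, -41, -38]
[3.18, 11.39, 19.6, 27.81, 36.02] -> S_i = 3.18 + 8.21*i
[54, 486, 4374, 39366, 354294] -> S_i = 54*9^i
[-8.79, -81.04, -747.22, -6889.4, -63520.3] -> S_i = -8.79*9.22^i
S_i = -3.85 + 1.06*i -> [-3.85, -2.79, -1.73, -0.67, 0.39]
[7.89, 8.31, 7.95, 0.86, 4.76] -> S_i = Random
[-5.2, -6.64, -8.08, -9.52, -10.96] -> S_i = -5.20 + -1.44*i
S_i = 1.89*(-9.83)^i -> [1.89, -18.58, 182.63, -1795.24, 17647.2]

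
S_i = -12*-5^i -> [-12, 60, -300, 1500, -7500]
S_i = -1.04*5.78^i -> [-1.04, -6.01, -34.74, -200.82, -1160.77]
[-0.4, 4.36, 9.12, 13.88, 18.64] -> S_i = -0.40 + 4.76*i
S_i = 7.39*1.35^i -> [7.39, 9.98, 13.47, 18.18, 24.55]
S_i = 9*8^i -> [9, 72, 576, 4608, 36864]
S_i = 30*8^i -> [30, 240, 1920, 15360, 122880]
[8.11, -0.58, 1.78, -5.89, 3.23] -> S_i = Random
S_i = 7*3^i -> [7, 21, 63, 189, 567]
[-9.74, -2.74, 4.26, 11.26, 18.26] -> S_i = -9.74 + 7.00*i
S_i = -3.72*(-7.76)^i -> [-3.72, 28.87, -224.01, 1738.31, -13489.31]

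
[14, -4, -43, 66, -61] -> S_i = Random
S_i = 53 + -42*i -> [53, 11, -31, -73, -115]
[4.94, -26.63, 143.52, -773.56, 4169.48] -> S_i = 4.94*(-5.39)^i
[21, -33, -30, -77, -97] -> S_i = Random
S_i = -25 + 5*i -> [-25, -20, -15, -10, -5]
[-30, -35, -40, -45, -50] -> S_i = -30 + -5*i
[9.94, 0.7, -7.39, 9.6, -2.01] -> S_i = Random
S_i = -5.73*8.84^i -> [-5.73, -50.65, -447.77, -3958.32, -34991.59]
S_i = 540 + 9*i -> [540, 549, 558, 567, 576]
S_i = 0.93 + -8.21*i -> [0.93, -7.28, -15.49, -23.7, -31.91]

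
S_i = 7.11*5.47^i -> [7.11, 38.89, 212.74, 1163.67, 6365.3]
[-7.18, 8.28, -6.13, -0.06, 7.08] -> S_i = Random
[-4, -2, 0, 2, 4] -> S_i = -4 + 2*i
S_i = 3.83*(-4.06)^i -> [3.83, -15.55, 63.13, -256.32, 1040.65]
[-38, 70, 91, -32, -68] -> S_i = Random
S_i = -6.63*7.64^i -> [-6.63, -50.65, -386.99, -2956.61, -22588.48]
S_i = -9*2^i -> [-9, -18, -36, -72, -144]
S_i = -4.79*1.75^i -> [-4.79, -8.38, -14.67, -25.67, -44.92]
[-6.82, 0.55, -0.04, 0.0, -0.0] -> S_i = -6.82*(-0.08)^i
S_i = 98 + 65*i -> [98, 163, 228, 293, 358]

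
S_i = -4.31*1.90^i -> [-4.31, -8.19, -15.56, -29.56, -56.17]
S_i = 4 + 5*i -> [4, 9, 14, 19, 24]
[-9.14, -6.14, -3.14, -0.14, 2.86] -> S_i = -9.14 + 3.00*i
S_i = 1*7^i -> [1, 7, 49, 343, 2401]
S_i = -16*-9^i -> [-16, 144, -1296, 11664, -104976]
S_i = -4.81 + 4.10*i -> [-4.81, -0.71, 3.39, 7.49, 11.59]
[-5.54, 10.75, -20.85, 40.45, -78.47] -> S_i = -5.54*(-1.94)^i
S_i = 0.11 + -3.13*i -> [0.11, -3.02, -6.15, -9.28, -12.41]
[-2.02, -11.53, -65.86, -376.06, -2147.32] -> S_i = -2.02*5.71^i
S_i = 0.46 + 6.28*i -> [0.46, 6.74, 13.02, 19.3, 25.58]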